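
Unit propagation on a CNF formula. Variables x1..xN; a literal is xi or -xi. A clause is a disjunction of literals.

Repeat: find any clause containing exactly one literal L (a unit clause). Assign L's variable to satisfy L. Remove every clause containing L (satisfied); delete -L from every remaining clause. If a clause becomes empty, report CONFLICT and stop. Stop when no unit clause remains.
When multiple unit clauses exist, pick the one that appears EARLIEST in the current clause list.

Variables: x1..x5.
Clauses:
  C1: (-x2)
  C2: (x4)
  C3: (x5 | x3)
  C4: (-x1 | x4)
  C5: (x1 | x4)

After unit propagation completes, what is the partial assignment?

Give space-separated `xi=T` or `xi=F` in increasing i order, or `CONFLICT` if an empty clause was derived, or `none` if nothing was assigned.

unit clause [-2] forces x2=F; simplify:
  satisfied 1 clause(s); 4 remain; assigned so far: [2]
unit clause [4] forces x4=T; simplify:
  satisfied 3 clause(s); 1 remain; assigned so far: [2, 4]

Answer: x2=F x4=T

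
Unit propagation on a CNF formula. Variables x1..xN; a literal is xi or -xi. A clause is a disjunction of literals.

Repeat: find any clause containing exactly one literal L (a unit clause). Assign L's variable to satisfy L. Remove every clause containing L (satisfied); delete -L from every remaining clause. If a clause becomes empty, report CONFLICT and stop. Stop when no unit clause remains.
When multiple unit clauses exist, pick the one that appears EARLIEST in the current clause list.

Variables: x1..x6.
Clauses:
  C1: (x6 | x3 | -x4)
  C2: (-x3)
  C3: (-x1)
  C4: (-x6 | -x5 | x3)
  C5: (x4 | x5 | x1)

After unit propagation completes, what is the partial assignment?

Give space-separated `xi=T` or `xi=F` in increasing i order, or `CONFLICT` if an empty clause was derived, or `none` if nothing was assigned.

unit clause [-3] forces x3=F; simplify:
  drop 3 from [6, 3, -4] -> [6, -4]
  drop 3 from [-6, -5, 3] -> [-6, -5]
  satisfied 1 clause(s); 4 remain; assigned so far: [3]
unit clause [-1] forces x1=F; simplify:
  drop 1 from [4, 5, 1] -> [4, 5]
  satisfied 1 clause(s); 3 remain; assigned so far: [1, 3]

Answer: x1=F x3=F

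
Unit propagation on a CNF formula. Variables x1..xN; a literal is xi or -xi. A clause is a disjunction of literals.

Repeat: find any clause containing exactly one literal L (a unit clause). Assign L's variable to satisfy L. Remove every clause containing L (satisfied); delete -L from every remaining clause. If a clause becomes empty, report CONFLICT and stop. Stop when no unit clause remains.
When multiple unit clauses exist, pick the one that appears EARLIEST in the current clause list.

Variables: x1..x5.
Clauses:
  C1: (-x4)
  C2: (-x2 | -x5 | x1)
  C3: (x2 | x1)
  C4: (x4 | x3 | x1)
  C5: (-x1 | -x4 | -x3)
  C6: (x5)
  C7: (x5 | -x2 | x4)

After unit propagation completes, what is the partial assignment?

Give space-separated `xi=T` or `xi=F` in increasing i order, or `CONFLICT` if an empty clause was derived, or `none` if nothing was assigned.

unit clause [-4] forces x4=F; simplify:
  drop 4 from [4, 3, 1] -> [3, 1]
  drop 4 from [5, -2, 4] -> [5, -2]
  satisfied 2 clause(s); 5 remain; assigned so far: [4]
unit clause [5] forces x5=T; simplify:
  drop -5 from [-2, -5, 1] -> [-2, 1]
  satisfied 2 clause(s); 3 remain; assigned so far: [4, 5]

Answer: x4=F x5=T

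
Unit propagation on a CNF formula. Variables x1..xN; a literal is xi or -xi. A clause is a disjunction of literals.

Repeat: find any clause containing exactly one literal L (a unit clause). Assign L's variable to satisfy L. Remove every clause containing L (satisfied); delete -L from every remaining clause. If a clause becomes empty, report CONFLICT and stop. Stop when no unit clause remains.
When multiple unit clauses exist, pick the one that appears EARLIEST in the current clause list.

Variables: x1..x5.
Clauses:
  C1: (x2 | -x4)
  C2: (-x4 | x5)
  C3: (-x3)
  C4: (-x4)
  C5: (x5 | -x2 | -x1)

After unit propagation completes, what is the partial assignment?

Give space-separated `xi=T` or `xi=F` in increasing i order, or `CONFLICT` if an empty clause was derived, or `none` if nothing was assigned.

Answer: x3=F x4=F

Derivation:
unit clause [-3] forces x3=F; simplify:
  satisfied 1 clause(s); 4 remain; assigned so far: [3]
unit clause [-4] forces x4=F; simplify:
  satisfied 3 clause(s); 1 remain; assigned so far: [3, 4]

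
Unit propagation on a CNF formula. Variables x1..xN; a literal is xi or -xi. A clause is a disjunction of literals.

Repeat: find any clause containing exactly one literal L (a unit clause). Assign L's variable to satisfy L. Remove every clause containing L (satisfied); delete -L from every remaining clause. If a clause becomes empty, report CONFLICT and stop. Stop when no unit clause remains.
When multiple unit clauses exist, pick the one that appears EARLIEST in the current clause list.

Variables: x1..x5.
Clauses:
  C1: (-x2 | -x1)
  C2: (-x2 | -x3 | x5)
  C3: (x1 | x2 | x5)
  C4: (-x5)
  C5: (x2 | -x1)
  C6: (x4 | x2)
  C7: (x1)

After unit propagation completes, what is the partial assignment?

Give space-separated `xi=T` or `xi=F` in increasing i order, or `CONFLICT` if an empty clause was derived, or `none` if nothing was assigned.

unit clause [-5] forces x5=F; simplify:
  drop 5 from [-2, -3, 5] -> [-2, -3]
  drop 5 from [1, 2, 5] -> [1, 2]
  satisfied 1 clause(s); 6 remain; assigned so far: [5]
unit clause [1] forces x1=T; simplify:
  drop -1 from [-2, -1] -> [-2]
  drop -1 from [2, -1] -> [2]
  satisfied 2 clause(s); 4 remain; assigned so far: [1, 5]
unit clause [-2] forces x2=F; simplify:
  drop 2 from [2] -> [] (empty!)
  drop 2 from [4, 2] -> [4]
  satisfied 2 clause(s); 2 remain; assigned so far: [1, 2, 5]
CONFLICT (empty clause)

Answer: CONFLICT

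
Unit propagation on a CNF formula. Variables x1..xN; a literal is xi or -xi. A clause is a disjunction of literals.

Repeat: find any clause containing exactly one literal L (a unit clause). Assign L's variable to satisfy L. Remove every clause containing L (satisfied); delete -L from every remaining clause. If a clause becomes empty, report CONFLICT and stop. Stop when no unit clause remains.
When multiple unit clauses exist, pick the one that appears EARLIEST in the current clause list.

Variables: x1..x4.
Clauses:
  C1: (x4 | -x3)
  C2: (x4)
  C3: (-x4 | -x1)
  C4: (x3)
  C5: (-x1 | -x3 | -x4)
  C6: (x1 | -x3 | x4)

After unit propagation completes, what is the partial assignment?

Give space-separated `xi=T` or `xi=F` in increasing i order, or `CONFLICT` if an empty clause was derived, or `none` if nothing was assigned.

Answer: x1=F x3=T x4=T

Derivation:
unit clause [4] forces x4=T; simplify:
  drop -4 from [-4, -1] -> [-1]
  drop -4 from [-1, -3, -4] -> [-1, -3]
  satisfied 3 clause(s); 3 remain; assigned so far: [4]
unit clause [-1] forces x1=F; simplify:
  satisfied 2 clause(s); 1 remain; assigned so far: [1, 4]
unit clause [3] forces x3=T; simplify:
  satisfied 1 clause(s); 0 remain; assigned so far: [1, 3, 4]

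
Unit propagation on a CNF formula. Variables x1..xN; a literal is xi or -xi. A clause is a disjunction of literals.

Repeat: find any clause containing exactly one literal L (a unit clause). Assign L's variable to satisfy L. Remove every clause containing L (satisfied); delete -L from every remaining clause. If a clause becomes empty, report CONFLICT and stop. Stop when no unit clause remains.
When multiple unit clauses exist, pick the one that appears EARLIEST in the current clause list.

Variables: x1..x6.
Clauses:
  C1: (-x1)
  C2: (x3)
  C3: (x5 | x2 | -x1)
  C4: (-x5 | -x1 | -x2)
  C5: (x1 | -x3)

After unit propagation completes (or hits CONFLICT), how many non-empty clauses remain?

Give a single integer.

Answer: 0

Derivation:
unit clause [-1] forces x1=F; simplify:
  drop 1 from [1, -3] -> [-3]
  satisfied 3 clause(s); 2 remain; assigned so far: [1]
unit clause [3] forces x3=T; simplify:
  drop -3 from [-3] -> [] (empty!)
  satisfied 1 clause(s); 1 remain; assigned so far: [1, 3]
CONFLICT (empty clause)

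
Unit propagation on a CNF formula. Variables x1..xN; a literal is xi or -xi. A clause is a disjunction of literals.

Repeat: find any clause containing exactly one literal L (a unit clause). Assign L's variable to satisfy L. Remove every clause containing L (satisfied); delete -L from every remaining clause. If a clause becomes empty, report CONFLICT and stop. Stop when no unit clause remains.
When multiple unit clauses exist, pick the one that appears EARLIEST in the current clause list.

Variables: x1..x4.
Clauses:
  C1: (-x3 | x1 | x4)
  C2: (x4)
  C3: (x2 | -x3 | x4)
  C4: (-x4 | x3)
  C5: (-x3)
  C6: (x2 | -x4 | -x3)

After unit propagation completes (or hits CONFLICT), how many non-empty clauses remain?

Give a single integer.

unit clause [4] forces x4=T; simplify:
  drop -4 from [-4, 3] -> [3]
  drop -4 from [2, -4, -3] -> [2, -3]
  satisfied 3 clause(s); 3 remain; assigned so far: [4]
unit clause [3] forces x3=T; simplify:
  drop -3 from [-3] -> [] (empty!)
  drop -3 from [2, -3] -> [2]
  satisfied 1 clause(s); 2 remain; assigned so far: [3, 4]
CONFLICT (empty clause)

Answer: 1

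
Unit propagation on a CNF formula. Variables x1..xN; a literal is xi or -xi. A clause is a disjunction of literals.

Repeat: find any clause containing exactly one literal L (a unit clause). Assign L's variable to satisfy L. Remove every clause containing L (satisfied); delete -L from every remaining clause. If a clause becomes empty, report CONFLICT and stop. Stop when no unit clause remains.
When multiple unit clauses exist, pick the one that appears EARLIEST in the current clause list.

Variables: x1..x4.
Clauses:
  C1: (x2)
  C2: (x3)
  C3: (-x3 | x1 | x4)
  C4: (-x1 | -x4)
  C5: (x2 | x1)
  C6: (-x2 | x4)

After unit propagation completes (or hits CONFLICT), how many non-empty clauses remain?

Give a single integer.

Answer: 0

Derivation:
unit clause [2] forces x2=T; simplify:
  drop -2 from [-2, 4] -> [4]
  satisfied 2 clause(s); 4 remain; assigned so far: [2]
unit clause [3] forces x3=T; simplify:
  drop -3 from [-3, 1, 4] -> [1, 4]
  satisfied 1 clause(s); 3 remain; assigned so far: [2, 3]
unit clause [4] forces x4=T; simplify:
  drop -4 from [-1, -4] -> [-1]
  satisfied 2 clause(s); 1 remain; assigned so far: [2, 3, 4]
unit clause [-1] forces x1=F; simplify:
  satisfied 1 clause(s); 0 remain; assigned so far: [1, 2, 3, 4]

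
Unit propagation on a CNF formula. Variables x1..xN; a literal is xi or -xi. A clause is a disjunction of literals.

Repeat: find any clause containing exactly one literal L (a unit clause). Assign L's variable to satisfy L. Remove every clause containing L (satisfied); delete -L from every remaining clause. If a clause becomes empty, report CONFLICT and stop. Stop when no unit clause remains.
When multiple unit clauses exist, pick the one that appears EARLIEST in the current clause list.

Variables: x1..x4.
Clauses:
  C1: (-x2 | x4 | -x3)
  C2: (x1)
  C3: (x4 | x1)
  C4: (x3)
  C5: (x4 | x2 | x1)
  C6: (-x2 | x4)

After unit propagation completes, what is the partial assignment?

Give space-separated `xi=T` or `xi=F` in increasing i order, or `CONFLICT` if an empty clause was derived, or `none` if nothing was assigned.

Answer: x1=T x3=T

Derivation:
unit clause [1] forces x1=T; simplify:
  satisfied 3 clause(s); 3 remain; assigned so far: [1]
unit clause [3] forces x3=T; simplify:
  drop -3 from [-2, 4, -3] -> [-2, 4]
  satisfied 1 clause(s); 2 remain; assigned so far: [1, 3]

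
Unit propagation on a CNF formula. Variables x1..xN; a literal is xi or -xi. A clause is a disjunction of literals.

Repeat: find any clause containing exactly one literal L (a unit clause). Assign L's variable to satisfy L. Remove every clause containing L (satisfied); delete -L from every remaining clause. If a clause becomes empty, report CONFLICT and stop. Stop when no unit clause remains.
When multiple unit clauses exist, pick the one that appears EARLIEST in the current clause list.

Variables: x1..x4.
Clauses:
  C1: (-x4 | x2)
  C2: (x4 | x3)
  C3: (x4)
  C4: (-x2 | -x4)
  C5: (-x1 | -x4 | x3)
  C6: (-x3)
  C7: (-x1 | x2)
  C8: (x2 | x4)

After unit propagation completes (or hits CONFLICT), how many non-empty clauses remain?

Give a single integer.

unit clause [4] forces x4=T; simplify:
  drop -4 from [-4, 2] -> [2]
  drop -4 from [-2, -4] -> [-2]
  drop -4 from [-1, -4, 3] -> [-1, 3]
  satisfied 3 clause(s); 5 remain; assigned so far: [4]
unit clause [2] forces x2=T; simplify:
  drop -2 from [-2] -> [] (empty!)
  satisfied 2 clause(s); 3 remain; assigned so far: [2, 4]
CONFLICT (empty clause)

Answer: 2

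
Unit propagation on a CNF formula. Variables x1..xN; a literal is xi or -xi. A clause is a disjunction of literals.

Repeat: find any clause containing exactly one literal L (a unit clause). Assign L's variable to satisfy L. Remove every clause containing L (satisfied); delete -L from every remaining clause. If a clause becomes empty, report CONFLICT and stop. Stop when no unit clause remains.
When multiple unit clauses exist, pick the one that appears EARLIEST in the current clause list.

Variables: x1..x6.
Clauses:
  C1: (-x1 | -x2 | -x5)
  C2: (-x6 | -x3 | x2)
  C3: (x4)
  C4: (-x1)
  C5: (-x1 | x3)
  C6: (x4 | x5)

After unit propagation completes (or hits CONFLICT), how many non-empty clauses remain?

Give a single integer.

unit clause [4] forces x4=T; simplify:
  satisfied 2 clause(s); 4 remain; assigned so far: [4]
unit clause [-1] forces x1=F; simplify:
  satisfied 3 clause(s); 1 remain; assigned so far: [1, 4]

Answer: 1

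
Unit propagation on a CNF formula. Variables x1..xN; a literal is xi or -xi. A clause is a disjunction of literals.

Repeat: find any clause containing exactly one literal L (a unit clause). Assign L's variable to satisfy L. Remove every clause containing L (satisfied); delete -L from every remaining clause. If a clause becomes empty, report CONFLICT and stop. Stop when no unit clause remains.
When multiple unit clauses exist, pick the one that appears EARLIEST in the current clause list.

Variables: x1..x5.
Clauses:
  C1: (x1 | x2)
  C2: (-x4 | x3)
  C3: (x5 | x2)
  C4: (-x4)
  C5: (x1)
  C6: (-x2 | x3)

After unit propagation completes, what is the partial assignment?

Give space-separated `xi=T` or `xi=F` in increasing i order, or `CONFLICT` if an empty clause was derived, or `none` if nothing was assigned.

Answer: x1=T x4=F

Derivation:
unit clause [-4] forces x4=F; simplify:
  satisfied 2 clause(s); 4 remain; assigned so far: [4]
unit clause [1] forces x1=T; simplify:
  satisfied 2 clause(s); 2 remain; assigned so far: [1, 4]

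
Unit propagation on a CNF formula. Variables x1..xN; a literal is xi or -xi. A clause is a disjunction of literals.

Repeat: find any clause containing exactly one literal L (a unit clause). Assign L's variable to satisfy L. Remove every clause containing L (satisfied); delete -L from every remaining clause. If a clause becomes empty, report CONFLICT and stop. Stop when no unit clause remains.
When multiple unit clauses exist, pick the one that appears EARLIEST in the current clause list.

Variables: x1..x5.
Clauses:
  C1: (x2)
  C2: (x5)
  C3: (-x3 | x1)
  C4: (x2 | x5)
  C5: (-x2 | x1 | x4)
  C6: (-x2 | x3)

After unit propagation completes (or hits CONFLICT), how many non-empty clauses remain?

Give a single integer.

unit clause [2] forces x2=T; simplify:
  drop -2 from [-2, 1, 4] -> [1, 4]
  drop -2 from [-2, 3] -> [3]
  satisfied 2 clause(s); 4 remain; assigned so far: [2]
unit clause [5] forces x5=T; simplify:
  satisfied 1 clause(s); 3 remain; assigned so far: [2, 5]
unit clause [3] forces x3=T; simplify:
  drop -3 from [-3, 1] -> [1]
  satisfied 1 clause(s); 2 remain; assigned so far: [2, 3, 5]
unit clause [1] forces x1=T; simplify:
  satisfied 2 clause(s); 0 remain; assigned so far: [1, 2, 3, 5]

Answer: 0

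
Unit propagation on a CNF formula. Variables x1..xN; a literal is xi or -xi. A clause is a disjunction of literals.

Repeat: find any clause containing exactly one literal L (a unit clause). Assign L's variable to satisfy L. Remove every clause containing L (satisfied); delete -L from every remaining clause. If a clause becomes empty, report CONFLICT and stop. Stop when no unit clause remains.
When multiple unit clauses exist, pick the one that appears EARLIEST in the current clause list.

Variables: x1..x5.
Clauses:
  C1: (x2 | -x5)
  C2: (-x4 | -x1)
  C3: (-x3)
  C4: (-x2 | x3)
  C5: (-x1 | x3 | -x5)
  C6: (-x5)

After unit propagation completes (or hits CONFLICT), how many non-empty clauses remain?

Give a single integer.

Answer: 1

Derivation:
unit clause [-3] forces x3=F; simplify:
  drop 3 from [-2, 3] -> [-2]
  drop 3 from [-1, 3, -5] -> [-1, -5]
  satisfied 1 clause(s); 5 remain; assigned so far: [3]
unit clause [-2] forces x2=F; simplify:
  drop 2 from [2, -5] -> [-5]
  satisfied 1 clause(s); 4 remain; assigned so far: [2, 3]
unit clause [-5] forces x5=F; simplify:
  satisfied 3 clause(s); 1 remain; assigned so far: [2, 3, 5]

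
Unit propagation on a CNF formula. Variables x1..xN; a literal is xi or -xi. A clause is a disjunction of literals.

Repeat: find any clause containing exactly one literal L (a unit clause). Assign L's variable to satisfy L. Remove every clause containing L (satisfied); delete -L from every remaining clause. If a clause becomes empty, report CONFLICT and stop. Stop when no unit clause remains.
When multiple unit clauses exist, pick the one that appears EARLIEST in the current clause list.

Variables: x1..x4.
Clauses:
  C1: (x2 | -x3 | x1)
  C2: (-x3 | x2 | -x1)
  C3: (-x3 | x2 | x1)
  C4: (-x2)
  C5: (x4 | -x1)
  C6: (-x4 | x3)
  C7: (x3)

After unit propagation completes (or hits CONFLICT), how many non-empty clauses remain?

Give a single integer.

Answer: 1

Derivation:
unit clause [-2] forces x2=F; simplify:
  drop 2 from [2, -3, 1] -> [-3, 1]
  drop 2 from [-3, 2, -1] -> [-3, -1]
  drop 2 from [-3, 2, 1] -> [-3, 1]
  satisfied 1 clause(s); 6 remain; assigned so far: [2]
unit clause [3] forces x3=T; simplify:
  drop -3 from [-3, 1] -> [1]
  drop -3 from [-3, -1] -> [-1]
  drop -3 from [-3, 1] -> [1]
  satisfied 2 clause(s); 4 remain; assigned so far: [2, 3]
unit clause [1] forces x1=T; simplify:
  drop -1 from [-1] -> [] (empty!)
  drop -1 from [4, -1] -> [4]
  satisfied 2 clause(s); 2 remain; assigned so far: [1, 2, 3]
CONFLICT (empty clause)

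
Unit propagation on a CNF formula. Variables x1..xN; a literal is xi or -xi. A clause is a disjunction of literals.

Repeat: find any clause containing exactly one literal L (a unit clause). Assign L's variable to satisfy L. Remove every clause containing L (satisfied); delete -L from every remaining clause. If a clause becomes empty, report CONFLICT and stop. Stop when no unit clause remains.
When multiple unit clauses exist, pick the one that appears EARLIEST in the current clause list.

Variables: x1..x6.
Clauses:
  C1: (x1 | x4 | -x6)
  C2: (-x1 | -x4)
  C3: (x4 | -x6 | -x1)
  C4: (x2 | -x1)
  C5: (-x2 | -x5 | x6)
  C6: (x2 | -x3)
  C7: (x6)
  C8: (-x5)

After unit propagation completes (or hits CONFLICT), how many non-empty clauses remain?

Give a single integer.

unit clause [6] forces x6=T; simplify:
  drop -6 from [1, 4, -6] -> [1, 4]
  drop -6 from [4, -6, -1] -> [4, -1]
  satisfied 2 clause(s); 6 remain; assigned so far: [6]
unit clause [-5] forces x5=F; simplify:
  satisfied 1 clause(s); 5 remain; assigned so far: [5, 6]

Answer: 5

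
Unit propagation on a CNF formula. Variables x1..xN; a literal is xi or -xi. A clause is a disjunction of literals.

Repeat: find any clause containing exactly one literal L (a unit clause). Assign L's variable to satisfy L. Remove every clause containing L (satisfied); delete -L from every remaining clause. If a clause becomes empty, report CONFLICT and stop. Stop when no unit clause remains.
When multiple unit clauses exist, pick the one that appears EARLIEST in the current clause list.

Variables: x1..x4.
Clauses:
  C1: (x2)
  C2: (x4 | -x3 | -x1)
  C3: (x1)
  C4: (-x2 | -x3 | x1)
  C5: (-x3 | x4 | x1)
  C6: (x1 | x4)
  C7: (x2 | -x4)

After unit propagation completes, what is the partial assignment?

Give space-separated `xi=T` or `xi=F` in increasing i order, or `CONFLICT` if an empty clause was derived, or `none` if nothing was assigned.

Answer: x1=T x2=T

Derivation:
unit clause [2] forces x2=T; simplify:
  drop -2 from [-2, -3, 1] -> [-3, 1]
  satisfied 2 clause(s); 5 remain; assigned so far: [2]
unit clause [1] forces x1=T; simplify:
  drop -1 from [4, -3, -1] -> [4, -3]
  satisfied 4 clause(s); 1 remain; assigned so far: [1, 2]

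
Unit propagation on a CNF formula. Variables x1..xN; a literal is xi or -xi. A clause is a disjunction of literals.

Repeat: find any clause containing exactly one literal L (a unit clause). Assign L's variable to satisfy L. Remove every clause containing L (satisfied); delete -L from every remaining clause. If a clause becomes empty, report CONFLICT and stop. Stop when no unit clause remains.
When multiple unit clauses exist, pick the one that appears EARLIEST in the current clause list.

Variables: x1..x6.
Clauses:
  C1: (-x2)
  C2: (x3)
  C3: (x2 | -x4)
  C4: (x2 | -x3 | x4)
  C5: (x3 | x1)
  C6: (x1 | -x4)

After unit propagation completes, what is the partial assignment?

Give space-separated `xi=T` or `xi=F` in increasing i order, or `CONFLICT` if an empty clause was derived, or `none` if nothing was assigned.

unit clause [-2] forces x2=F; simplify:
  drop 2 from [2, -4] -> [-4]
  drop 2 from [2, -3, 4] -> [-3, 4]
  satisfied 1 clause(s); 5 remain; assigned so far: [2]
unit clause [3] forces x3=T; simplify:
  drop -3 from [-3, 4] -> [4]
  satisfied 2 clause(s); 3 remain; assigned so far: [2, 3]
unit clause [-4] forces x4=F; simplify:
  drop 4 from [4] -> [] (empty!)
  satisfied 2 clause(s); 1 remain; assigned so far: [2, 3, 4]
CONFLICT (empty clause)

Answer: CONFLICT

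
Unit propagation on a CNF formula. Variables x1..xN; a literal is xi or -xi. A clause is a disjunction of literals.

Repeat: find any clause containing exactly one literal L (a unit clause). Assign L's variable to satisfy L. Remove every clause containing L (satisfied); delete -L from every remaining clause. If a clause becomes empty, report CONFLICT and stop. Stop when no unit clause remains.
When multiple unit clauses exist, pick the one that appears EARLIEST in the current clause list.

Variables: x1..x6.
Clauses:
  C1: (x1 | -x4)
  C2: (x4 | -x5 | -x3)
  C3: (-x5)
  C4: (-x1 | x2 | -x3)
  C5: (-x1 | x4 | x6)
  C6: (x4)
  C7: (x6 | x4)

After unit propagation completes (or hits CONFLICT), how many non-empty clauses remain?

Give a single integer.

Answer: 1

Derivation:
unit clause [-5] forces x5=F; simplify:
  satisfied 2 clause(s); 5 remain; assigned so far: [5]
unit clause [4] forces x4=T; simplify:
  drop -4 from [1, -4] -> [1]
  satisfied 3 clause(s); 2 remain; assigned so far: [4, 5]
unit clause [1] forces x1=T; simplify:
  drop -1 from [-1, 2, -3] -> [2, -3]
  satisfied 1 clause(s); 1 remain; assigned so far: [1, 4, 5]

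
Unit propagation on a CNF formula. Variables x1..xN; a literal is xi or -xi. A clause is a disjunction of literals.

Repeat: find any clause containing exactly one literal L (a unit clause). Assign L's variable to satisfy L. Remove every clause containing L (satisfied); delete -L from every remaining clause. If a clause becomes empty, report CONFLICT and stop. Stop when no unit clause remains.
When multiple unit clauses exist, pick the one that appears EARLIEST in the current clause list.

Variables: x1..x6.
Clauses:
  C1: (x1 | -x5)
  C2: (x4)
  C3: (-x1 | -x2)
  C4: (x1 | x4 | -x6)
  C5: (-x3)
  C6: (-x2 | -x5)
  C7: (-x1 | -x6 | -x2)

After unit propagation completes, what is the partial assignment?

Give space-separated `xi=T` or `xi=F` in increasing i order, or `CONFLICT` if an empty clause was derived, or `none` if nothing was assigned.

unit clause [4] forces x4=T; simplify:
  satisfied 2 clause(s); 5 remain; assigned so far: [4]
unit clause [-3] forces x3=F; simplify:
  satisfied 1 clause(s); 4 remain; assigned so far: [3, 4]

Answer: x3=F x4=T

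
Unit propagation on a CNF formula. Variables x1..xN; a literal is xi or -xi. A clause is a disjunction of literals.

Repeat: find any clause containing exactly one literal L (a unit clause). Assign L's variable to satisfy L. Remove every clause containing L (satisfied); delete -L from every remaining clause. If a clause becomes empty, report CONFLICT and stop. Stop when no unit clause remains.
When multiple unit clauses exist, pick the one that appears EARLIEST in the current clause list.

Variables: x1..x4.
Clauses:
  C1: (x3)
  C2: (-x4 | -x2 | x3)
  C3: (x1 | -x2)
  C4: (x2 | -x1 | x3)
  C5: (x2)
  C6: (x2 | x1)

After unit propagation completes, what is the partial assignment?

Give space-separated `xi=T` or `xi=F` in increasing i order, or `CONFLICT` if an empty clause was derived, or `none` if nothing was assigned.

Answer: x1=T x2=T x3=T

Derivation:
unit clause [3] forces x3=T; simplify:
  satisfied 3 clause(s); 3 remain; assigned so far: [3]
unit clause [2] forces x2=T; simplify:
  drop -2 from [1, -2] -> [1]
  satisfied 2 clause(s); 1 remain; assigned so far: [2, 3]
unit clause [1] forces x1=T; simplify:
  satisfied 1 clause(s); 0 remain; assigned so far: [1, 2, 3]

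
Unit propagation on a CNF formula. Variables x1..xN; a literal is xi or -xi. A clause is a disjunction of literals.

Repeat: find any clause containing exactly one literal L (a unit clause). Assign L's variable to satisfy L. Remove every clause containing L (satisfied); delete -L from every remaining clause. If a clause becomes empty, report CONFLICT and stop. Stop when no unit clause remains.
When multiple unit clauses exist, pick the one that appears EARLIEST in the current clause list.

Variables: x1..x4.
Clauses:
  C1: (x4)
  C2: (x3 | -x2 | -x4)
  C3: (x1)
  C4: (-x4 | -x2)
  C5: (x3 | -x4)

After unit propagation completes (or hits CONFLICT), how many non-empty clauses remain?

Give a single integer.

unit clause [4] forces x4=T; simplify:
  drop -4 from [3, -2, -4] -> [3, -2]
  drop -4 from [-4, -2] -> [-2]
  drop -4 from [3, -4] -> [3]
  satisfied 1 clause(s); 4 remain; assigned so far: [4]
unit clause [1] forces x1=T; simplify:
  satisfied 1 clause(s); 3 remain; assigned so far: [1, 4]
unit clause [-2] forces x2=F; simplify:
  satisfied 2 clause(s); 1 remain; assigned so far: [1, 2, 4]
unit clause [3] forces x3=T; simplify:
  satisfied 1 clause(s); 0 remain; assigned so far: [1, 2, 3, 4]

Answer: 0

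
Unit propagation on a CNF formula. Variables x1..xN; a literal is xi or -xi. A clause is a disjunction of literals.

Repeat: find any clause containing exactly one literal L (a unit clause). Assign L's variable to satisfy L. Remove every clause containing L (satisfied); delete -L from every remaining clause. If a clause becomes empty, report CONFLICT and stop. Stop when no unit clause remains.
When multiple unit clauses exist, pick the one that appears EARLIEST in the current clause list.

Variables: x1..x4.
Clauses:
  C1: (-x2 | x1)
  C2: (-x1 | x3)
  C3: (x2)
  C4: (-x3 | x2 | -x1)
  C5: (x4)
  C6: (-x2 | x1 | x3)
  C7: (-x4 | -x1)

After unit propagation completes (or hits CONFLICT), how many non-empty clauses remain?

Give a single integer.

Answer: 0

Derivation:
unit clause [2] forces x2=T; simplify:
  drop -2 from [-2, 1] -> [1]
  drop -2 from [-2, 1, 3] -> [1, 3]
  satisfied 2 clause(s); 5 remain; assigned so far: [2]
unit clause [1] forces x1=T; simplify:
  drop -1 from [-1, 3] -> [3]
  drop -1 from [-4, -1] -> [-4]
  satisfied 2 clause(s); 3 remain; assigned so far: [1, 2]
unit clause [3] forces x3=T; simplify:
  satisfied 1 clause(s); 2 remain; assigned so far: [1, 2, 3]
unit clause [4] forces x4=T; simplify:
  drop -4 from [-4] -> [] (empty!)
  satisfied 1 clause(s); 1 remain; assigned so far: [1, 2, 3, 4]
CONFLICT (empty clause)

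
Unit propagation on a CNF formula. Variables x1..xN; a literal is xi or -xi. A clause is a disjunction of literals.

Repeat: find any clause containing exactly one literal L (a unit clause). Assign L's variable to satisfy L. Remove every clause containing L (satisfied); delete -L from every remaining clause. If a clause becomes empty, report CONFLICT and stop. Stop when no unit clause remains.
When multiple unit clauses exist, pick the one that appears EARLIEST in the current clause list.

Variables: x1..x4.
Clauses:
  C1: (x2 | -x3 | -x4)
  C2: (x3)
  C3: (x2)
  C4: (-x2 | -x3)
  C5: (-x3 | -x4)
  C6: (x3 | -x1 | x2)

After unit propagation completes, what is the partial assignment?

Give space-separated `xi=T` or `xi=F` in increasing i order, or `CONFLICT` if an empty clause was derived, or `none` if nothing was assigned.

Answer: CONFLICT

Derivation:
unit clause [3] forces x3=T; simplify:
  drop -3 from [2, -3, -4] -> [2, -4]
  drop -3 from [-2, -3] -> [-2]
  drop -3 from [-3, -4] -> [-4]
  satisfied 2 clause(s); 4 remain; assigned so far: [3]
unit clause [2] forces x2=T; simplify:
  drop -2 from [-2] -> [] (empty!)
  satisfied 2 clause(s); 2 remain; assigned so far: [2, 3]
CONFLICT (empty clause)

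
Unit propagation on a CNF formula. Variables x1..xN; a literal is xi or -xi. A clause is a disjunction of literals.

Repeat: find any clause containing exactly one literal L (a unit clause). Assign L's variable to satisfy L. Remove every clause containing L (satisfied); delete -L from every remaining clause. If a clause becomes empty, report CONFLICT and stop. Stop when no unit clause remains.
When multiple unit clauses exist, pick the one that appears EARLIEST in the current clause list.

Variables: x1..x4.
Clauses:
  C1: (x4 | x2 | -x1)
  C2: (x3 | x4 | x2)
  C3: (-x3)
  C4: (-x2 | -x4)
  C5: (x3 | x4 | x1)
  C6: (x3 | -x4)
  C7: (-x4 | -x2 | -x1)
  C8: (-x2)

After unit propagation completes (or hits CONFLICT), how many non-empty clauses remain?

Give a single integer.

unit clause [-3] forces x3=F; simplify:
  drop 3 from [3, 4, 2] -> [4, 2]
  drop 3 from [3, 4, 1] -> [4, 1]
  drop 3 from [3, -4] -> [-4]
  satisfied 1 clause(s); 7 remain; assigned so far: [3]
unit clause [-4] forces x4=F; simplify:
  drop 4 from [4, 2, -1] -> [2, -1]
  drop 4 from [4, 2] -> [2]
  drop 4 from [4, 1] -> [1]
  satisfied 3 clause(s); 4 remain; assigned so far: [3, 4]
unit clause [2] forces x2=T; simplify:
  drop -2 from [-2] -> [] (empty!)
  satisfied 2 clause(s); 2 remain; assigned so far: [2, 3, 4]
CONFLICT (empty clause)

Answer: 1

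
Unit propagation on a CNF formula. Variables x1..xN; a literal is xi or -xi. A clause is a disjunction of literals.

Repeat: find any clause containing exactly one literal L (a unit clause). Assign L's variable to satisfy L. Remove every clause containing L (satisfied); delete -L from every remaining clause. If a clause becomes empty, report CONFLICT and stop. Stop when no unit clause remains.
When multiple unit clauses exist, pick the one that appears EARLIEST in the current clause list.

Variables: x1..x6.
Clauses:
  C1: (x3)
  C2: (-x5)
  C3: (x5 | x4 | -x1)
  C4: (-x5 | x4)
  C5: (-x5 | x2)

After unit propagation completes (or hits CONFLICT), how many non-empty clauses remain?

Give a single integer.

Answer: 1

Derivation:
unit clause [3] forces x3=T; simplify:
  satisfied 1 clause(s); 4 remain; assigned so far: [3]
unit clause [-5] forces x5=F; simplify:
  drop 5 from [5, 4, -1] -> [4, -1]
  satisfied 3 clause(s); 1 remain; assigned so far: [3, 5]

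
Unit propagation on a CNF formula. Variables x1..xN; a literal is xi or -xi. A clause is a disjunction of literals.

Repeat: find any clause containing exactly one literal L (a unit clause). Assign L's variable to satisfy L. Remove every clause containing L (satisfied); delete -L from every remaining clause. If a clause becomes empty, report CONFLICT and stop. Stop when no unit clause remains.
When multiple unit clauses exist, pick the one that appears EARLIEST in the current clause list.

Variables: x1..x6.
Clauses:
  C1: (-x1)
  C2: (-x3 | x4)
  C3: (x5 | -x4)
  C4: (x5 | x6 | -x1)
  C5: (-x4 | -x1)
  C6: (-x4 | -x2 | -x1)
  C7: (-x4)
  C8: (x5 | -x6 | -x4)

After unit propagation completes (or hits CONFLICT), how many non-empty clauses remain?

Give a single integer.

Answer: 0

Derivation:
unit clause [-1] forces x1=F; simplify:
  satisfied 4 clause(s); 4 remain; assigned so far: [1]
unit clause [-4] forces x4=F; simplify:
  drop 4 from [-3, 4] -> [-3]
  satisfied 3 clause(s); 1 remain; assigned so far: [1, 4]
unit clause [-3] forces x3=F; simplify:
  satisfied 1 clause(s); 0 remain; assigned so far: [1, 3, 4]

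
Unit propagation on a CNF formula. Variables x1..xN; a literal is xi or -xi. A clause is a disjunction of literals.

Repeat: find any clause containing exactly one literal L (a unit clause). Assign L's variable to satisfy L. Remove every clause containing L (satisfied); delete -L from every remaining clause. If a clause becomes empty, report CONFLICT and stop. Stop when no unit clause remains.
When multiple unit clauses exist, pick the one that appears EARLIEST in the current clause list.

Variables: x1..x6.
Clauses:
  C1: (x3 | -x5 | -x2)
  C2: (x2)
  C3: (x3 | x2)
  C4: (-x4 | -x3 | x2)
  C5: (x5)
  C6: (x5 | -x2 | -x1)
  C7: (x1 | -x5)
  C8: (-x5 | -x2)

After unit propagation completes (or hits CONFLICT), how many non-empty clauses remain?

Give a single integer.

unit clause [2] forces x2=T; simplify:
  drop -2 from [3, -5, -2] -> [3, -5]
  drop -2 from [5, -2, -1] -> [5, -1]
  drop -2 from [-5, -2] -> [-5]
  satisfied 3 clause(s); 5 remain; assigned so far: [2]
unit clause [5] forces x5=T; simplify:
  drop -5 from [3, -5] -> [3]
  drop -5 from [1, -5] -> [1]
  drop -5 from [-5] -> [] (empty!)
  satisfied 2 clause(s); 3 remain; assigned so far: [2, 5]
CONFLICT (empty clause)

Answer: 2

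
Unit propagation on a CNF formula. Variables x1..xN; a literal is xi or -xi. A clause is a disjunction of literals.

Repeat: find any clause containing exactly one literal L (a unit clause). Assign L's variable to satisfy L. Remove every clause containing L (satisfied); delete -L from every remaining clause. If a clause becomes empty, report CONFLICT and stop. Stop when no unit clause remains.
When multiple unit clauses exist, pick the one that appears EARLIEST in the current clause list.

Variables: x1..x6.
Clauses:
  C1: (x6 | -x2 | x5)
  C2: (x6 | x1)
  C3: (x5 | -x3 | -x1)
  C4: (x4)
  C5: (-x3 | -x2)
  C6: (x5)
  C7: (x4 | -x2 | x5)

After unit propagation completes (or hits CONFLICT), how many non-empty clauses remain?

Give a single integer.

Answer: 2

Derivation:
unit clause [4] forces x4=T; simplify:
  satisfied 2 clause(s); 5 remain; assigned so far: [4]
unit clause [5] forces x5=T; simplify:
  satisfied 3 clause(s); 2 remain; assigned so far: [4, 5]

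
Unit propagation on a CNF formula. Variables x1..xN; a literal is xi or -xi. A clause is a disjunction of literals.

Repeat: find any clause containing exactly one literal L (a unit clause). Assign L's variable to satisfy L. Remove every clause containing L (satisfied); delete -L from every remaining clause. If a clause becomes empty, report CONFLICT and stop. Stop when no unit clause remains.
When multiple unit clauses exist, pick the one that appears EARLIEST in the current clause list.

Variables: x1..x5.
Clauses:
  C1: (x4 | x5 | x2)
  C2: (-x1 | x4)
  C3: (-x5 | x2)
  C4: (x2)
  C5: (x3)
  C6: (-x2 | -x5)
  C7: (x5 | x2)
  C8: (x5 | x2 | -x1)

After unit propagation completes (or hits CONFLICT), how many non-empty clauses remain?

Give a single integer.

unit clause [2] forces x2=T; simplify:
  drop -2 from [-2, -5] -> [-5]
  satisfied 5 clause(s); 3 remain; assigned so far: [2]
unit clause [3] forces x3=T; simplify:
  satisfied 1 clause(s); 2 remain; assigned so far: [2, 3]
unit clause [-5] forces x5=F; simplify:
  satisfied 1 clause(s); 1 remain; assigned so far: [2, 3, 5]

Answer: 1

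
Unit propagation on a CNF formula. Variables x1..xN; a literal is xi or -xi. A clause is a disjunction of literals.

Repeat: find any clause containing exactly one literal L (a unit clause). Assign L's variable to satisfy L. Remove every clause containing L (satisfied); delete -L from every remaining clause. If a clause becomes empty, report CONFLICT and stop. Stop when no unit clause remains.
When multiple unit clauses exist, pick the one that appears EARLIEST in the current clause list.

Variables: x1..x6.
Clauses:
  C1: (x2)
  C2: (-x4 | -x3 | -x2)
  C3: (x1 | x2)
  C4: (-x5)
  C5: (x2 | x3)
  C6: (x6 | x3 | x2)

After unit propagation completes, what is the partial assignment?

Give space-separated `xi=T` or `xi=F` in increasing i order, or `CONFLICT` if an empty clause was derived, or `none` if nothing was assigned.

unit clause [2] forces x2=T; simplify:
  drop -2 from [-4, -3, -2] -> [-4, -3]
  satisfied 4 clause(s); 2 remain; assigned so far: [2]
unit clause [-5] forces x5=F; simplify:
  satisfied 1 clause(s); 1 remain; assigned so far: [2, 5]

Answer: x2=T x5=F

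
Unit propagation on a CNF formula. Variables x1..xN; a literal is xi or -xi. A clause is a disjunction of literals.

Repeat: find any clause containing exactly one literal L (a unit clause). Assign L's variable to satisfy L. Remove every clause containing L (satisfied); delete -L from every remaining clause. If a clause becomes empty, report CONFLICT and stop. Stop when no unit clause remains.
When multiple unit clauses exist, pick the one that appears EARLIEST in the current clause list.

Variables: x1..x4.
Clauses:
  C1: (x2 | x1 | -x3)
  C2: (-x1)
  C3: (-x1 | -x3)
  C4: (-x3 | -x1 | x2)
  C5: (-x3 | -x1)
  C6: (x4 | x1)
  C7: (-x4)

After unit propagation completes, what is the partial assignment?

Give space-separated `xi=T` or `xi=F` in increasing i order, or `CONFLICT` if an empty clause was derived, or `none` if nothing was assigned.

unit clause [-1] forces x1=F; simplify:
  drop 1 from [2, 1, -3] -> [2, -3]
  drop 1 from [4, 1] -> [4]
  satisfied 4 clause(s); 3 remain; assigned so far: [1]
unit clause [4] forces x4=T; simplify:
  drop -4 from [-4] -> [] (empty!)
  satisfied 1 clause(s); 2 remain; assigned so far: [1, 4]
CONFLICT (empty clause)

Answer: CONFLICT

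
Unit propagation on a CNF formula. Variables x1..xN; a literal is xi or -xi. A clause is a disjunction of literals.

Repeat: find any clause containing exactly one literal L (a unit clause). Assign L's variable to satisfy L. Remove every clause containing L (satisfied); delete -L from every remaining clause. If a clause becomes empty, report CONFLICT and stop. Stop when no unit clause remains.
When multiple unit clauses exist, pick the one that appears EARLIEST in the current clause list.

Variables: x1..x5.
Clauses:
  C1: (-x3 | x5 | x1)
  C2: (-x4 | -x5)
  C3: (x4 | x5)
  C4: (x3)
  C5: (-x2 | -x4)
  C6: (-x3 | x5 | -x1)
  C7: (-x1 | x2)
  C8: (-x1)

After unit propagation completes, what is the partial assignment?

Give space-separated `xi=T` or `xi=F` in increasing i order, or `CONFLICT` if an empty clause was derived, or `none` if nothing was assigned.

unit clause [3] forces x3=T; simplify:
  drop -3 from [-3, 5, 1] -> [5, 1]
  drop -3 from [-3, 5, -1] -> [5, -1]
  satisfied 1 clause(s); 7 remain; assigned so far: [3]
unit clause [-1] forces x1=F; simplify:
  drop 1 from [5, 1] -> [5]
  satisfied 3 clause(s); 4 remain; assigned so far: [1, 3]
unit clause [5] forces x5=T; simplify:
  drop -5 from [-4, -5] -> [-4]
  satisfied 2 clause(s); 2 remain; assigned so far: [1, 3, 5]
unit clause [-4] forces x4=F; simplify:
  satisfied 2 clause(s); 0 remain; assigned so far: [1, 3, 4, 5]

Answer: x1=F x3=T x4=F x5=T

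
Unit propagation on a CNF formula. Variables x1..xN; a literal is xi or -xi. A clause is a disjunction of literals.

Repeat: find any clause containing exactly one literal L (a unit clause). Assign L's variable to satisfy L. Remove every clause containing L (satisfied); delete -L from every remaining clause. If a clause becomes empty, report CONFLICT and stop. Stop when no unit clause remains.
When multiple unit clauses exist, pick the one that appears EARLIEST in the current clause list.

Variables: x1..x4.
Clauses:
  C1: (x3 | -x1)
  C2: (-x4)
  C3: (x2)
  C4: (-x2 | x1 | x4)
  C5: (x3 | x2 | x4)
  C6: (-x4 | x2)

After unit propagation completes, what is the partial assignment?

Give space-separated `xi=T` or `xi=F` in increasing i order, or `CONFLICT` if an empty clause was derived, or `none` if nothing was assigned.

Answer: x1=T x2=T x3=T x4=F

Derivation:
unit clause [-4] forces x4=F; simplify:
  drop 4 from [-2, 1, 4] -> [-2, 1]
  drop 4 from [3, 2, 4] -> [3, 2]
  satisfied 2 clause(s); 4 remain; assigned so far: [4]
unit clause [2] forces x2=T; simplify:
  drop -2 from [-2, 1] -> [1]
  satisfied 2 clause(s); 2 remain; assigned so far: [2, 4]
unit clause [1] forces x1=T; simplify:
  drop -1 from [3, -1] -> [3]
  satisfied 1 clause(s); 1 remain; assigned so far: [1, 2, 4]
unit clause [3] forces x3=T; simplify:
  satisfied 1 clause(s); 0 remain; assigned so far: [1, 2, 3, 4]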